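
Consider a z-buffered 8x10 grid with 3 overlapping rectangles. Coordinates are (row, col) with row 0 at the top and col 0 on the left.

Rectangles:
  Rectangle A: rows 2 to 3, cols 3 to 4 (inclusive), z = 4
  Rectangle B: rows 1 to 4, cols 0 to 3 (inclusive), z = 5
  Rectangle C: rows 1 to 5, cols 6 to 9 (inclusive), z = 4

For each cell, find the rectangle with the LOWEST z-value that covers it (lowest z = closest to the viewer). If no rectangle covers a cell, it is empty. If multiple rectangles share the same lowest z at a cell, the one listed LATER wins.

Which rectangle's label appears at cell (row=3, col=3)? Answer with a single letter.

Check cell (3,3):
  A: rows 2-3 cols 3-4 z=4 -> covers; best now A (z=4)
  B: rows 1-4 cols 0-3 z=5 -> covers; best now A (z=4)
  C: rows 1-5 cols 6-9 -> outside (col miss)
Winner: A at z=4

Answer: A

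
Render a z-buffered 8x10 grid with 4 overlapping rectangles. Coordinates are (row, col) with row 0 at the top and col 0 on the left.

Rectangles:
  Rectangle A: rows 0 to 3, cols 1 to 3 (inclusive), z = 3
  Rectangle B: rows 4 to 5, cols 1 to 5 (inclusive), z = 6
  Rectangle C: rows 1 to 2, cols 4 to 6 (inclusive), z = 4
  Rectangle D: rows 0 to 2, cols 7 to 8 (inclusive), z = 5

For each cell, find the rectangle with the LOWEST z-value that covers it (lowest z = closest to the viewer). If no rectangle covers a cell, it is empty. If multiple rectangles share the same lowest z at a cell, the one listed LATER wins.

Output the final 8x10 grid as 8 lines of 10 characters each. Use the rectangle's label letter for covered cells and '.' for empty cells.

.AAA...DD.
.AAACCCDD.
.AAACCCDD.
.AAA......
.BBBBB....
.BBBBB....
..........
..........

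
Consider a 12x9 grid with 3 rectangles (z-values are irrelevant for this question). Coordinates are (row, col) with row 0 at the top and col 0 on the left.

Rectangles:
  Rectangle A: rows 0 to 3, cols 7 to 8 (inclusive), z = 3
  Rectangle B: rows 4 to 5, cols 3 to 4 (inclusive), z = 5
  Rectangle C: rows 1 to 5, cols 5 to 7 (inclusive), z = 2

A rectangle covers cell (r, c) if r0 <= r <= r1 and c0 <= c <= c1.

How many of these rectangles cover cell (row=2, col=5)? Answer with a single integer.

Answer: 1

Derivation:
Check cell (2,5):
  A: rows 0-3 cols 7-8 -> outside (col miss)
  B: rows 4-5 cols 3-4 -> outside (row miss)
  C: rows 1-5 cols 5-7 -> covers
Count covering = 1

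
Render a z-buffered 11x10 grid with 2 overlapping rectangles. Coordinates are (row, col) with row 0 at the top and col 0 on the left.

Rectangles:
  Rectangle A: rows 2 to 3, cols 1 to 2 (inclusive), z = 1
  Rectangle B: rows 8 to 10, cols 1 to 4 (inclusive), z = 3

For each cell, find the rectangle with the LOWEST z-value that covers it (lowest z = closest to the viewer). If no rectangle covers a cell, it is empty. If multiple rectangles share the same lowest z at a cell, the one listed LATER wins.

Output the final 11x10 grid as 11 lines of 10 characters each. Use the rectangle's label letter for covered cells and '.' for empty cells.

..........
..........
.AA.......
.AA.......
..........
..........
..........
..........
.BBBB.....
.BBBB.....
.BBBB.....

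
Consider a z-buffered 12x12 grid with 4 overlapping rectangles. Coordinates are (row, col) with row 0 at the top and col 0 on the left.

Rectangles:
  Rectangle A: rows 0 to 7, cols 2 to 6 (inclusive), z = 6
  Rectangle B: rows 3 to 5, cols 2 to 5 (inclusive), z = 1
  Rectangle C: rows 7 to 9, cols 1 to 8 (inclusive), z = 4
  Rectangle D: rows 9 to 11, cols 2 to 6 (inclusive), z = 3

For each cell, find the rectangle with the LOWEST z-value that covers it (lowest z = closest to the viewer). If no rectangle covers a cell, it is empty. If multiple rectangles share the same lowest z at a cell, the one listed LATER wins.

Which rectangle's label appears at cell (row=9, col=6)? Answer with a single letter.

Answer: D

Derivation:
Check cell (9,6):
  A: rows 0-7 cols 2-6 -> outside (row miss)
  B: rows 3-5 cols 2-5 -> outside (row miss)
  C: rows 7-9 cols 1-8 z=4 -> covers; best now C (z=4)
  D: rows 9-11 cols 2-6 z=3 -> covers; best now D (z=3)
Winner: D at z=3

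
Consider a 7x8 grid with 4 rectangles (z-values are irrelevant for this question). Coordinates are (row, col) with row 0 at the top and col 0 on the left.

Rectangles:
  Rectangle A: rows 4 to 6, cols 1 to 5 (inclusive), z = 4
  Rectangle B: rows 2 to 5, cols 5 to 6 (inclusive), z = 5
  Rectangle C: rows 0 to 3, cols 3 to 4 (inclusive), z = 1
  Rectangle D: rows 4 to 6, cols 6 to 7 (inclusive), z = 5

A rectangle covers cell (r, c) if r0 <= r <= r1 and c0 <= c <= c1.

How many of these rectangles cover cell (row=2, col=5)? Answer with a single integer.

Check cell (2,5):
  A: rows 4-6 cols 1-5 -> outside (row miss)
  B: rows 2-5 cols 5-6 -> covers
  C: rows 0-3 cols 3-4 -> outside (col miss)
  D: rows 4-6 cols 6-7 -> outside (row miss)
Count covering = 1

Answer: 1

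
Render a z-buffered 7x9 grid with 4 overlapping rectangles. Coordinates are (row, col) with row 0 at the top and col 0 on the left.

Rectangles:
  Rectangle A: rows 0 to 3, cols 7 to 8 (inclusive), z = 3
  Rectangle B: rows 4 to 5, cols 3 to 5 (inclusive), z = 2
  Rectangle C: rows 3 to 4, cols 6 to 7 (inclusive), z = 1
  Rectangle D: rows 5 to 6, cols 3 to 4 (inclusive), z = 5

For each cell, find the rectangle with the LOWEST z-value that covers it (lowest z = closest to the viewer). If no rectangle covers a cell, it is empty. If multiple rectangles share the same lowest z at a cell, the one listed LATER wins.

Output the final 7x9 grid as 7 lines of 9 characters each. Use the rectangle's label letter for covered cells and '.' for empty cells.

.......AA
.......AA
.......AA
......CCA
...BBBCC.
...BBB...
...DD....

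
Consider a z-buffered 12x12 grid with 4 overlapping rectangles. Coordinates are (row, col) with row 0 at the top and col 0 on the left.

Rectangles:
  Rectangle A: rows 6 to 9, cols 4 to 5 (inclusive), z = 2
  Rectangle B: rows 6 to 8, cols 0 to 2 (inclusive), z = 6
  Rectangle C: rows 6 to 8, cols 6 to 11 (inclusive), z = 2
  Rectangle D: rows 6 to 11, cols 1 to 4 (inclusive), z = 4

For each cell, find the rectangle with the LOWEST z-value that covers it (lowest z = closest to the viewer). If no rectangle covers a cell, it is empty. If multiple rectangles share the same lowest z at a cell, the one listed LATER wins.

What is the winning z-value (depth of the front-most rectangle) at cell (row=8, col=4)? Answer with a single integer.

Answer: 2

Derivation:
Check cell (8,4):
  A: rows 6-9 cols 4-5 z=2 -> covers; best now A (z=2)
  B: rows 6-8 cols 0-2 -> outside (col miss)
  C: rows 6-8 cols 6-11 -> outside (col miss)
  D: rows 6-11 cols 1-4 z=4 -> covers; best now A (z=2)
Winner: A at z=2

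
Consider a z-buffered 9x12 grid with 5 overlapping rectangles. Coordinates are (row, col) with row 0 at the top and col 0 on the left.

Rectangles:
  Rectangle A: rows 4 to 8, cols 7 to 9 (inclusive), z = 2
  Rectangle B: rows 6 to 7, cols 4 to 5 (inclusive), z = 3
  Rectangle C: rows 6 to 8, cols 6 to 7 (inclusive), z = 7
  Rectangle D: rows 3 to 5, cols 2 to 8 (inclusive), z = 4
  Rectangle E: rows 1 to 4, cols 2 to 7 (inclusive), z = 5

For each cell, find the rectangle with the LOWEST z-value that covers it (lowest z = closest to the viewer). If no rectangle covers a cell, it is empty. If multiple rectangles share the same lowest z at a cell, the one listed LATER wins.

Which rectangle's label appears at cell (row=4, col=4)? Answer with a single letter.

Check cell (4,4):
  A: rows 4-8 cols 7-9 -> outside (col miss)
  B: rows 6-7 cols 4-5 -> outside (row miss)
  C: rows 6-8 cols 6-7 -> outside (row miss)
  D: rows 3-5 cols 2-8 z=4 -> covers; best now D (z=4)
  E: rows 1-4 cols 2-7 z=5 -> covers; best now D (z=4)
Winner: D at z=4

Answer: D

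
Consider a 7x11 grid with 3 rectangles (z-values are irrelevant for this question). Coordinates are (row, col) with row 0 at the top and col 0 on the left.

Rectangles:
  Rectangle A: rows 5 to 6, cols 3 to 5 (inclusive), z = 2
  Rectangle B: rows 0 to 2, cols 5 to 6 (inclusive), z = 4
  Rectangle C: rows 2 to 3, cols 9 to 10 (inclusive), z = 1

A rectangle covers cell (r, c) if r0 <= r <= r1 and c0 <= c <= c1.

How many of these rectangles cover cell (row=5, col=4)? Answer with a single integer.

Answer: 1

Derivation:
Check cell (5,4):
  A: rows 5-6 cols 3-5 -> covers
  B: rows 0-2 cols 5-6 -> outside (row miss)
  C: rows 2-3 cols 9-10 -> outside (row miss)
Count covering = 1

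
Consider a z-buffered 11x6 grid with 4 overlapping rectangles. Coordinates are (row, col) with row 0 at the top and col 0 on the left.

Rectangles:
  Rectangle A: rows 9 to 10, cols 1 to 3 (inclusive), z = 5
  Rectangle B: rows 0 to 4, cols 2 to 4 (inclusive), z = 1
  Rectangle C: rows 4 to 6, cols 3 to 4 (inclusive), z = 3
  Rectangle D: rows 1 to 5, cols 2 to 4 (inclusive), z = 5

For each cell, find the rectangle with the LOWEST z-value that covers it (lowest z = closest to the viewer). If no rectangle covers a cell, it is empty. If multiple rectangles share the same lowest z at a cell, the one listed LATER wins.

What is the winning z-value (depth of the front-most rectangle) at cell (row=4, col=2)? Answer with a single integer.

Answer: 1

Derivation:
Check cell (4,2):
  A: rows 9-10 cols 1-3 -> outside (row miss)
  B: rows 0-4 cols 2-4 z=1 -> covers; best now B (z=1)
  C: rows 4-6 cols 3-4 -> outside (col miss)
  D: rows 1-5 cols 2-4 z=5 -> covers; best now B (z=1)
Winner: B at z=1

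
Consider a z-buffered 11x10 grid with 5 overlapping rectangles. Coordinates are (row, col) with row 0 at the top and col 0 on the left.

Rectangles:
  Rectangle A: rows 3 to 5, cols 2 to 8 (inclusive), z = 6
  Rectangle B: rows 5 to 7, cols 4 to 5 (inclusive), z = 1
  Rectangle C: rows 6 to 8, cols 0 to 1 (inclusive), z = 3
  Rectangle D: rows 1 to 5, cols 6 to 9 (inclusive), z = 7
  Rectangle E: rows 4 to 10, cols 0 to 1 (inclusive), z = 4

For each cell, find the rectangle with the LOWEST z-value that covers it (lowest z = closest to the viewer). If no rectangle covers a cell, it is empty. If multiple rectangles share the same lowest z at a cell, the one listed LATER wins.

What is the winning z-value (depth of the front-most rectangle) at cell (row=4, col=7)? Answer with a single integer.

Check cell (4,7):
  A: rows 3-5 cols 2-8 z=6 -> covers; best now A (z=6)
  B: rows 5-7 cols 4-5 -> outside (row miss)
  C: rows 6-8 cols 0-1 -> outside (row miss)
  D: rows 1-5 cols 6-9 z=7 -> covers; best now A (z=6)
  E: rows 4-10 cols 0-1 -> outside (col miss)
Winner: A at z=6

Answer: 6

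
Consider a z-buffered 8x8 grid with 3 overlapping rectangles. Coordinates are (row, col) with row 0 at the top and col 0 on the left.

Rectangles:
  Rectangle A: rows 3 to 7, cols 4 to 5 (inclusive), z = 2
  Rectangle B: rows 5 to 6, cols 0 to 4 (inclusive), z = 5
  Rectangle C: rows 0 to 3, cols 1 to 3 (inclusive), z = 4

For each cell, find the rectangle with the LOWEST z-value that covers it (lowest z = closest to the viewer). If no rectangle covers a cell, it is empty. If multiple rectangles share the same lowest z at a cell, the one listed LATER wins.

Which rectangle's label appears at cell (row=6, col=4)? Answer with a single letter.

Check cell (6,4):
  A: rows 3-7 cols 4-5 z=2 -> covers; best now A (z=2)
  B: rows 5-6 cols 0-4 z=5 -> covers; best now A (z=2)
  C: rows 0-3 cols 1-3 -> outside (row miss)
Winner: A at z=2

Answer: A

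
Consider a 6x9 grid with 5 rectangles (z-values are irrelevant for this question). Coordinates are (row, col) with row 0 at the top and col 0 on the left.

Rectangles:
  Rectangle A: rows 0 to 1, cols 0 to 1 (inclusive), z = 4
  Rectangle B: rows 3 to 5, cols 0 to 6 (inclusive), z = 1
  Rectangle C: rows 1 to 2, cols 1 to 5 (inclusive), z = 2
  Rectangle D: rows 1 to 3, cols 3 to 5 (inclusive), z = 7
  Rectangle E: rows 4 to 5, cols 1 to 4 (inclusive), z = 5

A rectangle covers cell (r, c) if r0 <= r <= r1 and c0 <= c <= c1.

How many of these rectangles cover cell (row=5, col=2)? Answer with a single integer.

Check cell (5,2):
  A: rows 0-1 cols 0-1 -> outside (row miss)
  B: rows 3-5 cols 0-6 -> covers
  C: rows 1-2 cols 1-5 -> outside (row miss)
  D: rows 1-3 cols 3-5 -> outside (row miss)
  E: rows 4-5 cols 1-4 -> covers
Count covering = 2

Answer: 2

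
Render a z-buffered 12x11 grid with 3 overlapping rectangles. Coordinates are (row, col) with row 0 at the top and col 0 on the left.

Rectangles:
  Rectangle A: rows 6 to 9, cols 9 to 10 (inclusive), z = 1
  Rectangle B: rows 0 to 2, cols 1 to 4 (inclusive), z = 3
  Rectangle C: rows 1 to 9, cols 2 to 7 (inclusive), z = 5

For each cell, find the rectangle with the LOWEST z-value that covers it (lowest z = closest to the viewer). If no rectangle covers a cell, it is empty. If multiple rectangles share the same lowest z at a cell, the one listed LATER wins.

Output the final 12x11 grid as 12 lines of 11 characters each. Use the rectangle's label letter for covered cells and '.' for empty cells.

.BBBB......
.BBBBCCC...
.BBBBCCC...
..CCCCCC...
..CCCCCC...
..CCCCCC...
..CCCCCC.AA
..CCCCCC.AA
..CCCCCC.AA
..CCCCCC.AA
...........
...........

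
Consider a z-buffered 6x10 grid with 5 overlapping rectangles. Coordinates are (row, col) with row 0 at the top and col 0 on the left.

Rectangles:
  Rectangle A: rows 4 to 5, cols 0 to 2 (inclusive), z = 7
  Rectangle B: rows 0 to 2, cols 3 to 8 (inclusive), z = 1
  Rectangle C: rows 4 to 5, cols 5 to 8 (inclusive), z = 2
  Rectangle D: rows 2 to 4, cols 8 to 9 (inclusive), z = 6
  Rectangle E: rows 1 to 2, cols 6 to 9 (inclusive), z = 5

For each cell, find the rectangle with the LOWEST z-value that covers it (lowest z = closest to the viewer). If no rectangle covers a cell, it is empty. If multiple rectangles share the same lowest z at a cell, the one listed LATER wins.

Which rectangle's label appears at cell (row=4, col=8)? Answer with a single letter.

Check cell (4,8):
  A: rows 4-5 cols 0-2 -> outside (col miss)
  B: rows 0-2 cols 3-8 -> outside (row miss)
  C: rows 4-5 cols 5-8 z=2 -> covers; best now C (z=2)
  D: rows 2-4 cols 8-9 z=6 -> covers; best now C (z=2)
  E: rows 1-2 cols 6-9 -> outside (row miss)
Winner: C at z=2

Answer: C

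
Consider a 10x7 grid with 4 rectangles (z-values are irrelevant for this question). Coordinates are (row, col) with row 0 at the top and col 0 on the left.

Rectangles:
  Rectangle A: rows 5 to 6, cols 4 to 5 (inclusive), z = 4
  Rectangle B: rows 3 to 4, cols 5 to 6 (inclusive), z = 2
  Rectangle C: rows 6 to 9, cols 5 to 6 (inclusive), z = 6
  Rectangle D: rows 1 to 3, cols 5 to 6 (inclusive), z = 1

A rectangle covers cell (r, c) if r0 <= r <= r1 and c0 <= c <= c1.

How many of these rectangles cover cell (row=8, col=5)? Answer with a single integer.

Answer: 1

Derivation:
Check cell (8,5):
  A: rows 5-6 cols 4-5 -> outside (row miss)
  B: rows 3-4 cols 5-6 -> outside (row miss)
  C: rows 6-9 cols 5-6 -> covers
  D: rows 1-3 cols 5-6 -> outside (row miss)
Count covering = 1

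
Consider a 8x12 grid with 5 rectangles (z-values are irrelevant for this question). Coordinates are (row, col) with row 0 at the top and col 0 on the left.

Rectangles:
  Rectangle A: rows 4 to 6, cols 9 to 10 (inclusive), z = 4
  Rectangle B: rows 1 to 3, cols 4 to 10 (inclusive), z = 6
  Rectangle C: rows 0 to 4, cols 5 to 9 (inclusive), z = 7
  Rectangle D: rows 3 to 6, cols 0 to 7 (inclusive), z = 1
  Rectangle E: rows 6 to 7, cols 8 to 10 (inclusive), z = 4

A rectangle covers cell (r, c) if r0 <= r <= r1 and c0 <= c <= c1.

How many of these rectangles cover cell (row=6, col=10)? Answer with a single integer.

Check cell (6,10):
  A: rows 4-6 cols 9-10 -> covers
  B: rows 1-3 cols 4-10 -> outside (row miss)
  C: rows 0-4 cols 5-9 -> outside (row miss)
  D: rows 3-6 cols 0-7 -> outside (col miss)
  E: rows 6-7 cols 8-10 -> covers
Count covering = 2

Answer: 2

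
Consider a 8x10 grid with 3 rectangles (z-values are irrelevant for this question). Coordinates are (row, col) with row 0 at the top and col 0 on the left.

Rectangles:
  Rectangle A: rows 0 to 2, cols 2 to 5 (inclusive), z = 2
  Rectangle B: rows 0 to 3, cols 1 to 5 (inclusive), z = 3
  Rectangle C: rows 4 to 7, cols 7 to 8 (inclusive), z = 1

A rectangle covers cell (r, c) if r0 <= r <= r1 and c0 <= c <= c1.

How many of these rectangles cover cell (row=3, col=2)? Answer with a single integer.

Check cell (3,2):
  A: rows 0-2 cols 2-5 -> outside (row miss)
  B: rows 0-3 cols 1-5 -> covers
  C: rows 4-7 cols 7-8 -> outside (row miss)
Count covering = 1

Answer: 1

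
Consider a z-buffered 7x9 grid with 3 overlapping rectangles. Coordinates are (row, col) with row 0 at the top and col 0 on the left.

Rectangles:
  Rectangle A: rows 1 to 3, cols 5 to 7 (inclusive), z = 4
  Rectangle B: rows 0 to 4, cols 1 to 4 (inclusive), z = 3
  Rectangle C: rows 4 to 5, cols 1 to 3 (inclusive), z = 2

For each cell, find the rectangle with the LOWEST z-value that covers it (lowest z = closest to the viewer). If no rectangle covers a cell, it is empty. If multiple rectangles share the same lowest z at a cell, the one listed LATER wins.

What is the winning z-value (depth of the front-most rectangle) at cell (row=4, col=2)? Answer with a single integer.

Check cell (4,2):
  A: rows 1-3 cols 5-7 -> outside (row miss)
  B: rows 0-4 cols 1-4 z=3 -> covers; best now B (z=3)
  C: rows 4-5 cols 1-3 z=2 -> covers; best now C (z=2)
Winner: C at z=2

Answer: 2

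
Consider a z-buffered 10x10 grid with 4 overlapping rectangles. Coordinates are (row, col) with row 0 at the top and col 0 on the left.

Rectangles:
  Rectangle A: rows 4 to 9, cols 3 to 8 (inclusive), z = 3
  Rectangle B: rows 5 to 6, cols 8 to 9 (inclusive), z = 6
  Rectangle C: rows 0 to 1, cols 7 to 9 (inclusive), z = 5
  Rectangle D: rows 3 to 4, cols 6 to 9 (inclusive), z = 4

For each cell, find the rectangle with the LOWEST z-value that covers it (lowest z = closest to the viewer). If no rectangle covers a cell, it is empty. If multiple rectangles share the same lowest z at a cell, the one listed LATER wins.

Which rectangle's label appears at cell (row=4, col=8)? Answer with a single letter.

Check cell (4,8):
  A: rows 4-9 cols 3-8 z=3 -> covers; best now A (z=3)
  B: rows 5-6 cols 8-9 -> outside (row miss)
  C: rows 0-1 cols 7-9 -> outside (row miss)
  D: rows 3-4 cols 6-9 z=4 -> covers; best now A (z=3)
Winner: A at z=3

Answer: A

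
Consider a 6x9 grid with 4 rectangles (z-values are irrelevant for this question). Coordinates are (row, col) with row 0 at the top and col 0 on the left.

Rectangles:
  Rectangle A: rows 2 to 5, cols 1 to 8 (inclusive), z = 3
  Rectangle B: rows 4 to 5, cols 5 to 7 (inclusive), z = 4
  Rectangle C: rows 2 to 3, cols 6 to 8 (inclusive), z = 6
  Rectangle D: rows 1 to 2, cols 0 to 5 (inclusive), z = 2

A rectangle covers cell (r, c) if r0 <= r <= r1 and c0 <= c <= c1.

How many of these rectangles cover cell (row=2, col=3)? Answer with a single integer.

Check cell (2,3):
  A: rows 2-5 cols 1-8 -> covers
  B: rows 4-5 cols 5-7 -> outside (row miss)
  C: rows 2-3 cols 6-8 -> outside (col miss)
  D: rows 1-2 cols 0-5 -> covers
Count covering = 2

Answer: 2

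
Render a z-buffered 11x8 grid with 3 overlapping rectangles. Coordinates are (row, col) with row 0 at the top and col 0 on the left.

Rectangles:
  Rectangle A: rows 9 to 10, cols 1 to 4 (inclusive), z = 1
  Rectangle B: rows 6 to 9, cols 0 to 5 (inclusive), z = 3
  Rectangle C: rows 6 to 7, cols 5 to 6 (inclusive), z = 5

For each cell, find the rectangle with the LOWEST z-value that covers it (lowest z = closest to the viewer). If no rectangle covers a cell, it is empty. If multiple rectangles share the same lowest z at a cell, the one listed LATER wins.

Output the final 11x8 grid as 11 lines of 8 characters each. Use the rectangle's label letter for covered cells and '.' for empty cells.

........
........
........
........
........
........
BBBBBBC.
BBBBBBC.
BBBBBB..
BAAAAB..
.AAAA...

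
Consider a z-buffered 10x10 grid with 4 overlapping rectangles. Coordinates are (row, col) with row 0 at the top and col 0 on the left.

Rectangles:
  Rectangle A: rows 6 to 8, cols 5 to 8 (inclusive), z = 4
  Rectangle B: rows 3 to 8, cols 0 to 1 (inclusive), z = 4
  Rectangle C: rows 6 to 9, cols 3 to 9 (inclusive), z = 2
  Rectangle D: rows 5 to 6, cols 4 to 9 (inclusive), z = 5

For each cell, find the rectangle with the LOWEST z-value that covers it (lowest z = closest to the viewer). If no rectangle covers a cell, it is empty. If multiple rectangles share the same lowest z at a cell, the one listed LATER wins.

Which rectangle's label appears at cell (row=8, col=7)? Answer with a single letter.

Answer: C

Derivation:
Check cell (8,7):
  A: rows 6-8 cols 5-8 z=4 -> covers; best now A (z=4)
  B: rows 3-8 cols 0-1 -> outside (col miss)
  C: rows 6-9 cols 3-9 z=2 -> covers; best now C (z=2)
  D: rows 5-6 cols 4-9 -> outside (row miss)
Winner: C at z=2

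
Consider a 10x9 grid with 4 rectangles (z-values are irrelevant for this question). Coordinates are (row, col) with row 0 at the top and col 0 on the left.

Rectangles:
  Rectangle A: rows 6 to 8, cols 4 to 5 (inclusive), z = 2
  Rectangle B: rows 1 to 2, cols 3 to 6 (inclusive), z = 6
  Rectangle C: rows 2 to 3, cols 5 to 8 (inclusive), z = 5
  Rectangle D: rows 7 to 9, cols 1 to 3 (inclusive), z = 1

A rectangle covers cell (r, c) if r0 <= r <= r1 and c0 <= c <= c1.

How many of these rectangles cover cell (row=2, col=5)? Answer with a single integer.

Check cell (2,5):
  A: rows 6-8 cols 4-5 -> outside (row miss)
  B: rows 1-2 cols 3-6 -> covers
  C: rows 2-3 cols 5-8 -> covers
  D: rows 7-9 cols 1-3 -> outside (row miss)
Count covering = 2

Answer: 2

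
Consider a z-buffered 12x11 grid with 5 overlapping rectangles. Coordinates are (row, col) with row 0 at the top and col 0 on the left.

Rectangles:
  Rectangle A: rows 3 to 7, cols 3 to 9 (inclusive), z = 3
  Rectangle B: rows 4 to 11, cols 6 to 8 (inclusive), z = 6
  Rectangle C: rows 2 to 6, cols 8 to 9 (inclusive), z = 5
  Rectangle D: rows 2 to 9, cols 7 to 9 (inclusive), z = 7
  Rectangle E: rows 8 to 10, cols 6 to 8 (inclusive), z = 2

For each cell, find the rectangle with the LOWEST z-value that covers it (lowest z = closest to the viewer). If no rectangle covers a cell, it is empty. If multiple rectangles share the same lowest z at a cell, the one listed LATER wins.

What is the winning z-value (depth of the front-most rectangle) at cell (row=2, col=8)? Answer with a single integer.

Answer: 5

Derivation:
Check cell (2,8):
  A: rows 3-7 cols 3-9 -> outside (row miss)
  B: rows 4-11 cols 6-8 -> outside (row miss)
  C: rows 2-6 cols 8-9 z=5 -> covers; best now C (z=5)
  D: rows 2-9 cols 7-9 z=7 -> covers; best now C (z=5)
  E: rows 8-10 cols 6-8 -> outside (row miss)
Winner: C at z=5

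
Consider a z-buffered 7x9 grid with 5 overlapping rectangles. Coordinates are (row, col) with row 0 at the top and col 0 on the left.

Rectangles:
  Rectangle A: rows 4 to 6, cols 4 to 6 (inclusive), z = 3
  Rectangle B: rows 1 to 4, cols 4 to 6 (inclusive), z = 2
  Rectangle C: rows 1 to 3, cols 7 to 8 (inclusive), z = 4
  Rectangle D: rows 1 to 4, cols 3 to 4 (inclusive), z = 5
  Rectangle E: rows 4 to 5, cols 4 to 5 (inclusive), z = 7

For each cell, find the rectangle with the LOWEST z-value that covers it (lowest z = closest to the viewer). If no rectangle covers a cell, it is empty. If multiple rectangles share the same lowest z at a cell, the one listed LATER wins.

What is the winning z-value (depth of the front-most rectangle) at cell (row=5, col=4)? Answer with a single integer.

Answer: 3

Derivation:
Check cell (5,4):
  A: rows 4-6 cols 4-6 z=3 -> covers; best now A (z=3)
  B: rows 1-4 cols 4-6 -> outside (row miss)
  C: rows 1-3 cols 7-8 -> outside (row miss)
  D: rows 1-4 cols 3-4 -> outside (row miss)
  E: rows 4-5 cols 4-5 z=7 -> covers; best now A (z=3)
Winner: A at z=3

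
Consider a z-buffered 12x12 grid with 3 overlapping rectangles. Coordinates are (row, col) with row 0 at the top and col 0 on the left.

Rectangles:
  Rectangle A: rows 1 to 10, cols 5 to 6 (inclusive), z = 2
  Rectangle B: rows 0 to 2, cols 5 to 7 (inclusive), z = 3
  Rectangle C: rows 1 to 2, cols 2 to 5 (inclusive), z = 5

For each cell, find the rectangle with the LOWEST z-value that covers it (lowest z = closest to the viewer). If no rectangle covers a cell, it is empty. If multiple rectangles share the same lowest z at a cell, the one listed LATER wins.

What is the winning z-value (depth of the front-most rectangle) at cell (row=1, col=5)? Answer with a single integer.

Check cell (1,5):
  A: rows 1-10 cols 5-6 z=2 -> covers; best now A (z=2)
  B: rows 0-2 cols 5-7 z=3 -> covers; best now A (z=2)
  C: rows 1-2 cols 2-5 z=5 -> covers; best now A (z=2)
Winner: A at z=2

Answer: 2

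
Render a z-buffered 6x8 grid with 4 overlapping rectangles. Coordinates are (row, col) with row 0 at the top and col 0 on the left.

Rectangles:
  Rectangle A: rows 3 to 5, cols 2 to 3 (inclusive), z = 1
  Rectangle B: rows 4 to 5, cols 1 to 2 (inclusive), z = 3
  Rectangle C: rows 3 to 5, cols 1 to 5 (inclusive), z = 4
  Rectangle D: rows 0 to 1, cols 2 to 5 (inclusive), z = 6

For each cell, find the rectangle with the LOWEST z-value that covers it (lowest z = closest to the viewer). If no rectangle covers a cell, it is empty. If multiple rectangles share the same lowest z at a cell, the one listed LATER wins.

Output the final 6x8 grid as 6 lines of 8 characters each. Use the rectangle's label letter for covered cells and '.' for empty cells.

..DDDD..
..DDDD..
........
.CAACC..
.BAACC..
.BAACC..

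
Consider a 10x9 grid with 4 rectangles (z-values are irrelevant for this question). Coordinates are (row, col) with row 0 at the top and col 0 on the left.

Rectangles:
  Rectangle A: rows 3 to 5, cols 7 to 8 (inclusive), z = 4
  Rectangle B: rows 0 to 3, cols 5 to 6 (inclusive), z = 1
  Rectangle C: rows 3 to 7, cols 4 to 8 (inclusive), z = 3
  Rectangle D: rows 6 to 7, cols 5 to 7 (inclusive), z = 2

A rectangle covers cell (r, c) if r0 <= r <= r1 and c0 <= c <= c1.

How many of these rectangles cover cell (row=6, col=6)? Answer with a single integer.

Answer: 2

Derivation:
Check cell (6,6):
  A: rows 3-5 cols 7-8 -> outside (row miss)
  B: rows 0-3 cols 5-6 -> outside (row miss)
  C: rows 3-7 cols 4-8 -> covers
  D: rows 6-7 cols 5-7 -> covers
Count covering = 2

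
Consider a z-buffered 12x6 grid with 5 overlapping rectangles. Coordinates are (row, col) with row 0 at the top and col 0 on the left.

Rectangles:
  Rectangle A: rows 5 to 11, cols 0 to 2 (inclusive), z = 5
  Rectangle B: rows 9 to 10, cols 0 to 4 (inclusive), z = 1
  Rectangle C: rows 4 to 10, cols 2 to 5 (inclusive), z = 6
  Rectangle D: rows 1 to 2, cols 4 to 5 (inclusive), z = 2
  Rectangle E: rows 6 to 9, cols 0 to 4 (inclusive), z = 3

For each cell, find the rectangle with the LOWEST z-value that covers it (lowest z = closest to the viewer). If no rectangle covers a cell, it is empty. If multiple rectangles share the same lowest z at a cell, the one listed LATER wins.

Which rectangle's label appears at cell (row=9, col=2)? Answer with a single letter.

Check cell (9,2):
  A: rows 5-11 cols 0-2 z=5 -> covers; best now A (z=5)
  B: rows 9-10 cols 0-4 z=1 -> covers; best now B (z=1)
  C: rows 4-10 cols 2-5 z=6 -> covers; best now B (z=1)
  D: rows 1-2 cols 4-5 -> outside (row miss)
  E: rows 6-9 cols 0-4 z=3 -> covers; best now B (z=1)
Winner: B at z=1

Answer: B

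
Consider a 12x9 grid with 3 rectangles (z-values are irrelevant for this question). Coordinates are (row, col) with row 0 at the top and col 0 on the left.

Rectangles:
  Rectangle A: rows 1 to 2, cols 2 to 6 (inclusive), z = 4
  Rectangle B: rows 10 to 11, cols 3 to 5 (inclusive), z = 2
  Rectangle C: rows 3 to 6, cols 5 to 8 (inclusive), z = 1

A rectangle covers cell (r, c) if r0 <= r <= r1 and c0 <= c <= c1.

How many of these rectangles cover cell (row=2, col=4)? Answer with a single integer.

Answer: 1

Derivation:
Check cell (2,4):
  A: rows 1-2 cols 2-6 -> covers
  B: rows 10-11 cols 3-5 -> outside (row miss)
  C: rows 3-6 cols 5-8 -> outside (row miss)
Count covering = 1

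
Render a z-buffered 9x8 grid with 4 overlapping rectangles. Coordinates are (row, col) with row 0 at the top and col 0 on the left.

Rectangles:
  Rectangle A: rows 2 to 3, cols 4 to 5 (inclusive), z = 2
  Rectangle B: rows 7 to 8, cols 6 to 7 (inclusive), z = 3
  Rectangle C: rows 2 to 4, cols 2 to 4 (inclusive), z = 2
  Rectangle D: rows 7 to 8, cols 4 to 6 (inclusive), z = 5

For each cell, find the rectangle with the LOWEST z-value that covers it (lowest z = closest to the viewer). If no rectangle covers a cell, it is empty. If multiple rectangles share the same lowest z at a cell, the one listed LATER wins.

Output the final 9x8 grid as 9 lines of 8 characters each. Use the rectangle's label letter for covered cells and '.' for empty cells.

........
........
..CCCA..
..CCCA..
..CCC...
........
........
....DDBB
....DDBB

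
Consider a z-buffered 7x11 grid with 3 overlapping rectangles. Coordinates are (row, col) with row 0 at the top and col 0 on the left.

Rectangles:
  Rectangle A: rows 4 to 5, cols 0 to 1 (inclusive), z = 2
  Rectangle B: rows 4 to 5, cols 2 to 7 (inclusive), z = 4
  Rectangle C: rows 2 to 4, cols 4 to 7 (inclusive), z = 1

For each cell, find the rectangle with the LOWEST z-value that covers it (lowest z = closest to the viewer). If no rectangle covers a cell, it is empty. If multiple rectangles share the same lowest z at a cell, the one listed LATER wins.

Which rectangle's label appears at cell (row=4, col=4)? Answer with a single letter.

Answer: C

Derivation:
Check cell (4,4):
  A: rows 4-5 cols 0-1 -> outside (col miss)
  B: rows 4-5 cols 2-7 z=4 -> covers; best now B (z=4)
  C: rows 2-4 cols 4-7 z=1 -> covers; best now C (z=1)
Winner: C at z=1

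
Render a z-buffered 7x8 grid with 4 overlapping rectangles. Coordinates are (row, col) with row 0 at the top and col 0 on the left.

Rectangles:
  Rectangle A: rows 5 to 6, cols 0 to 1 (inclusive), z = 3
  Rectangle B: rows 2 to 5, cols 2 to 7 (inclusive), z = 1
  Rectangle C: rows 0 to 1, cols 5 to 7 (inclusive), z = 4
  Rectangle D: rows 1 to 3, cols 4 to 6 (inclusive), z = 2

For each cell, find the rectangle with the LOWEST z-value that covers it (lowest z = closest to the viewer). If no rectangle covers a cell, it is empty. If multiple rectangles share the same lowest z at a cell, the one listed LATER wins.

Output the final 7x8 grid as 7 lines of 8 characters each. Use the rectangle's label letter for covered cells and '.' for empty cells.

.....CCC
....DDDC
..BBBBBB
..BBBBBB
..BBBBBB
AABBBBBB
AA......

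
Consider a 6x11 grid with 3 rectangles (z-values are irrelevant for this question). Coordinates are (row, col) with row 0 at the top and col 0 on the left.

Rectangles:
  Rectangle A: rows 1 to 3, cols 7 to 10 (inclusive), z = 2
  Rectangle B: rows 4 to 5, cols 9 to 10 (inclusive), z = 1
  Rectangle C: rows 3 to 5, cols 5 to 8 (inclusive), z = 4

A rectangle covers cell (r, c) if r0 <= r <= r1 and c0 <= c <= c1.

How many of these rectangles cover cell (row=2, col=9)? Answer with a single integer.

Answer: 1

Derivation:
Check cell (2,9):
  A: rows 1-3 cols 7-10 -> covers
  B: rows 4-5 cols 9-10 -> outside (row miss)
  C: rows 3-5 cols 5-8 -> outside (row miss)
Count covering = 1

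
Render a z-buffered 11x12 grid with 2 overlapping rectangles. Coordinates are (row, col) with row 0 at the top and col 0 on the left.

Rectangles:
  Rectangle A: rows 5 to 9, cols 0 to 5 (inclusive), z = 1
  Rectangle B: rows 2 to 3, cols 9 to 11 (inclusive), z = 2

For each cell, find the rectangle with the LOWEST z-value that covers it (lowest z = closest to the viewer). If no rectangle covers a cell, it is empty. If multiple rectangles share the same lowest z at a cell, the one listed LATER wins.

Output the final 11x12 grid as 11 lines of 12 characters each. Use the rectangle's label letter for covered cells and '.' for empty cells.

............
............
.........BBB
.........BBB
............
AAAAAA......
AAAAAA......
AAAAAA......
AAAAAA......
AAAAAA......
............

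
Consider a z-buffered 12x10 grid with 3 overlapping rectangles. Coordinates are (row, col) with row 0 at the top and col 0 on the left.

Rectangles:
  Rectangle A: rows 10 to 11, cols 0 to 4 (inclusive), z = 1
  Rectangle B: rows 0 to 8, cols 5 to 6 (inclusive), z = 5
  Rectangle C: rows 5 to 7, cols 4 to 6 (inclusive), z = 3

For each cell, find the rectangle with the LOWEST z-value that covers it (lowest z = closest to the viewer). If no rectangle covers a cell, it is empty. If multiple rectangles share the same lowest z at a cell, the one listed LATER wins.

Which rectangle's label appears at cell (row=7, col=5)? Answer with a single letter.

Check cell (7,5):
  A: rows 10-11 cols 0-4 -> outside (row miss)
  B: rows 0-8 cols 5-6 z=5 -> covers; best now B (z=5)
  C: rows 5-7 cols 4-6 z=3 -> covers; best now C (z=3)
Winner: C at z=3

Answer: C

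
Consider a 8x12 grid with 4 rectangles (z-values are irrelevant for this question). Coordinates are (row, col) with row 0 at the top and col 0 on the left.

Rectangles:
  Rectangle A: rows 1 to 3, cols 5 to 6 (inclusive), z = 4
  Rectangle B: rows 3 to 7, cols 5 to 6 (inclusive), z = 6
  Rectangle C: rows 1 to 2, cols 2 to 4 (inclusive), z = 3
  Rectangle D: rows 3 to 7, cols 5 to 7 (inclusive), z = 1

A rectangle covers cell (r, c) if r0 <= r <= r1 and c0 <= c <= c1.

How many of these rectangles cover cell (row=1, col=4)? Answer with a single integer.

Check cell (1,4):
  A: rows 1-3 cols 5-6 -> outside (col miss)
  B: rows 3-7 cols 5-6 -> outside (row miss)
  C: rows 1-2 cols 2-4 -> covers
  D: rows 3-7 cols 5-7 -> outside (row miss)
Count covering = 1

Answer: 1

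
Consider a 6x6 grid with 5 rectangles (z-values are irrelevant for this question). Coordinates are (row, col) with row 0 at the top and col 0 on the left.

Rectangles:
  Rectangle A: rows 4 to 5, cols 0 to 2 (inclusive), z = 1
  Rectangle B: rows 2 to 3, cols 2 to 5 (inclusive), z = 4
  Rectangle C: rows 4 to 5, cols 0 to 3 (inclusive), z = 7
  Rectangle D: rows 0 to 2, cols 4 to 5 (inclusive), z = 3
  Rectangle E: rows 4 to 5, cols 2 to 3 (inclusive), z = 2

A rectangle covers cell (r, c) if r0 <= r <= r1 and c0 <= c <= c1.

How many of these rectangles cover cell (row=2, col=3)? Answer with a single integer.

Check cell (2,3):
  A: rows 4-5 cols 0-2 -> outside (row miss)
  B: rows 2-3 cols 2-5 -> covers
  C: rows 4-5 cols 0-3 -> outside (row miss)
  D: rows 0-2 cols 4-5 -> outside (col miss)
  E: rows 4-5 cols 2-3 -> outside (row miss)
Count covering = 1

Answer: 1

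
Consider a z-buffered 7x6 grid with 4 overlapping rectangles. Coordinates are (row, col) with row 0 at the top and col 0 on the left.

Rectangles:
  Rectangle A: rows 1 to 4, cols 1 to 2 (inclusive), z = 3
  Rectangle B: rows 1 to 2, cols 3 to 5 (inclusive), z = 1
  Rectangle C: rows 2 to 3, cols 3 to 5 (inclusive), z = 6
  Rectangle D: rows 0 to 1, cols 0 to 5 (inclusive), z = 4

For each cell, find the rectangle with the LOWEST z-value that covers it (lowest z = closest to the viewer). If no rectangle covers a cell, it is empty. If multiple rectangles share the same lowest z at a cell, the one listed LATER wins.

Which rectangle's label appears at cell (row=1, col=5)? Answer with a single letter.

Answer: B

Derivation:
Check cell (1,5):
  A: rows 1-4 cols 1-2 -> outside (col miss)
  B: rows 1-2 cols 3-5 z=1 -> covers; best now B (z=1)
  C: rows 2-3 cols 3-5 -> outside (row miss)
  D: rows 0-1 cols 0-5 z=4 -> covers; best now B (z=1)
Winner: B at z=1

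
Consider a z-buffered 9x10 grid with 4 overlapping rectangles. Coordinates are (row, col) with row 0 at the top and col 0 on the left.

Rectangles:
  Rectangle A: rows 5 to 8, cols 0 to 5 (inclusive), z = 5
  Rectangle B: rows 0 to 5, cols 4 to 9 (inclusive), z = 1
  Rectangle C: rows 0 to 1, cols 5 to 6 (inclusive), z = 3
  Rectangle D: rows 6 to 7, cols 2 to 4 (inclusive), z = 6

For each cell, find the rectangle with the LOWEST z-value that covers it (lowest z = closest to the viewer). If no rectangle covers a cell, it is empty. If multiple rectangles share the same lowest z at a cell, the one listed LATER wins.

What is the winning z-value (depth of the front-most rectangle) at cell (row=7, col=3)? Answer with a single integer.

Answer: 5

Derivation:
Check cell (7,3):
  A: rows 5-8 cols 0-5 z=5 -> covers; best now A (z=5)
  B: rows 0-5 cols 4-9 -> outside (row miss)
  C: rows 0-1 cols 5-6 -> outside (row miss)
  D: rows 6-7 cols 2-4 z=6 -> covers; best now A (z=5)
Winner: A at z=5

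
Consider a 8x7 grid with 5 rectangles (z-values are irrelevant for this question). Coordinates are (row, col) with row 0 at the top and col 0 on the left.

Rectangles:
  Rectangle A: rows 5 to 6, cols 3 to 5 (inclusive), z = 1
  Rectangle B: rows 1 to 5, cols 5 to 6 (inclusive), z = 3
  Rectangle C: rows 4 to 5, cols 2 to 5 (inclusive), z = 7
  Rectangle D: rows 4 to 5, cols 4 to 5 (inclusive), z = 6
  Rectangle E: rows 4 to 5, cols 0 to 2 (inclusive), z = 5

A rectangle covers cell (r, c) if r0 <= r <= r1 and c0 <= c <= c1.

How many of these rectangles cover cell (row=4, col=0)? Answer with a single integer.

Answer: 1

Derivation:
Check cell (4,0):
  A: rows 5-6 cols 3-5 -> outside (row miss)
  B: rows 1-5 cols 5-6 -> outside (col miss)
  C: rows 4-5 cols 2-5 -> outside (col miss)
  D: rows 4-5 cols 4-5 -> outside (col miss)
  E: rows 4-5 cols 0-2 -> covers
Count covering = 1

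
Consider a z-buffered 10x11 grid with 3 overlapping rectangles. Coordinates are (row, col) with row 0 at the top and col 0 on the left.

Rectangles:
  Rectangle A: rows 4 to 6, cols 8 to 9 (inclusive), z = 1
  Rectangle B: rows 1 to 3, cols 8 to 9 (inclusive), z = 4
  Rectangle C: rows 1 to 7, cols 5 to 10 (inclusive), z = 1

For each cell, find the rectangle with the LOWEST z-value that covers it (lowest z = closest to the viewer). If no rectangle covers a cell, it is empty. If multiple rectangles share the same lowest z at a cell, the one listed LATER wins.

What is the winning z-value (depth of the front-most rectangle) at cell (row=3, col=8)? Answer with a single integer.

Answer: 1

Derivation:
Check cell (3,8):
  A: rows 4-6 cols 8-9 -> outside (row miss)
  B: rows 1-3 cols 8-9 z=4 -> covers; best now B (z=4)
  C: rows 1-7 cols 5-10 z=1 -> covers; best now C (z=1)
Winner: C at z=1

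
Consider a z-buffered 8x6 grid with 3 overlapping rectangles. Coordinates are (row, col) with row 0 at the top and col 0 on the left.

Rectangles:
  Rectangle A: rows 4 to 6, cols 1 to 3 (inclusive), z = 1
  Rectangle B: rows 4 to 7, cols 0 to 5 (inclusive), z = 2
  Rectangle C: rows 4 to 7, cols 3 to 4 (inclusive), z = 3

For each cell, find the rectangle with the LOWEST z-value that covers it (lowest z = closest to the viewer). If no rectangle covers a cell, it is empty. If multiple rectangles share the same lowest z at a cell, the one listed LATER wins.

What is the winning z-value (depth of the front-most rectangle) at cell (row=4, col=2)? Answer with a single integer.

Check cell (4,2):
  A: rows 4-6 cols 1-3 z=1 -> covers; best now A (z=1)
  B: rows 4-7 cols 0-5 z=2 -> covers; best now A (z=1)
  C: rows 4-7 cols 3-4 -> outside (col miss)
Winner: A at z=1

Answer: 1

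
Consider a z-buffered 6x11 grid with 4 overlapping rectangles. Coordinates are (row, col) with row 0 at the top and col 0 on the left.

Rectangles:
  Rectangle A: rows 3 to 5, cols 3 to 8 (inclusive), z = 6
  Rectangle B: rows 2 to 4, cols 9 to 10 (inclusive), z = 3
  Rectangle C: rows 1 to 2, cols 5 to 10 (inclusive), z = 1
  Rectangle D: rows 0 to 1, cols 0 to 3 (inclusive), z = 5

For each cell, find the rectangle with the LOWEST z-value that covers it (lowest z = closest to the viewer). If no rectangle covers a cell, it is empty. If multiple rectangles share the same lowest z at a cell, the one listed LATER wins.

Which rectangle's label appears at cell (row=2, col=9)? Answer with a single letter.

Answer: C

Derivation:
Check cell (2,9):
  A: rows 3-5 cols 3-8 -> outside (row miss)
  B: rows 2-4 cols 9-10 z=3 -> covers; best now B (z=3)
  C: rows 1-2 cols 5-10 z=1 -> covers; best now C (z=1)
  D: rows 0-1 cols 0-3 -> outside (row miss)
Winner: C at z=1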